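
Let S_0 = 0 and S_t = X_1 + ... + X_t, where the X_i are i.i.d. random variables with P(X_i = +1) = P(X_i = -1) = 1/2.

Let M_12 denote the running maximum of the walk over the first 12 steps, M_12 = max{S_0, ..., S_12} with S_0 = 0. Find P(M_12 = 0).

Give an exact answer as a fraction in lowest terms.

Let M_12 = max(S_0,...,S_12). Use the reflection principle: for j ≥ 1, #{paths with M_12 ≥ j} = #{S_12 ≥ j} + #{S_12 ≥ j+1}.
P(M_12 ≥ 0) = 1 since S_0 = 0, so #{M_12 ≥ 0} = 4096.
#{M_12 ≥ 1} = #{S_12 ≥ 1} + #{S_12 ≥ 2} = 1586 + 1586 = 3172.
#{M_12 = 0} = 4096 - 3172 = 924.
P(M_12 = 0) = 924/4096 = 231/1024

Answer: 231/1024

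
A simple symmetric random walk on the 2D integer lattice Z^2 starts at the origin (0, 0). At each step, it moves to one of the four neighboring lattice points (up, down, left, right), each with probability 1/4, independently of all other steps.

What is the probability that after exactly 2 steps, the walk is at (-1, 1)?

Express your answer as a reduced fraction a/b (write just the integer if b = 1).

Answer: 1/8

Derivation:
Let h be the number of horizontal steps (so 2-h are vertical). To end at (-1,1) need (h-1)/2 right-steps and ((2-h)+1)/2 up-steps.
Sum over h with 1 ≤ h ≤ 1, h ≡ 1 (mod 2), 2-h ≡ 1 (mod 2):
h=1: C(2,1)·C(1,0)·C(1,1) = 2·1·1 = 2
Total favorable: 2
Total paths: 4^2 = 16
P = 2/16 = 1/8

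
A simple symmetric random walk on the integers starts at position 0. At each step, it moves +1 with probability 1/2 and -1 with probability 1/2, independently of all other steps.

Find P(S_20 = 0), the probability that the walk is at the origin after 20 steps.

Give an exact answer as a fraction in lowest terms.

To return to 0 after 20 steps: need exactly 10 steps of +1 and 10 of -1.
Favorable paths: C(20,10) = 184756
Total paths: 2^20 = 1048576
P = 184756/1048576 = 46189/262144

Answer: 46189/262144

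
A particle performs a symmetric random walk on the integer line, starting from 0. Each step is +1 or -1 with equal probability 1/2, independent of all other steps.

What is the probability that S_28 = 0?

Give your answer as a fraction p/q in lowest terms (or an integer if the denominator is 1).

To return to 0 after 28 steps: need exactly 14 steps of +1 and 14 of -1.
Favorable paths: C(28,14) = 40116600
Total paths: 2^28 = 268435456
P = 40116600/268435456 = 5014575/33554432

Answer: 5014575/33554432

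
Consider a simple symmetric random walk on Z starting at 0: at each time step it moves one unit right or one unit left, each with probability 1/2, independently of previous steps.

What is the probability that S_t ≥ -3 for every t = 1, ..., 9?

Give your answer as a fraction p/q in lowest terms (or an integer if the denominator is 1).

Let f(t,s) = #length-t paths at position s with S_1..S_t all ≥ -3.
f(t,s) = f(t-1,s-1) + f(t-1,s+1) for s ≥ -3; f(t,s) = 0 for s < -3.
t=0: f(0,0)=1
t=1: f(1,-1)=1 f(1,1)=1
t=2: f(2,-2)=1 f(2,0)=2 f(2,2)=1
t=3: f(3,-3)=1 f(3,-1)=3 f(3,1)=3 f(3,3)=1
t=4: f(4,-2)=4 f(4,0)=6 f(4,2)=4 f(4,4)=1
t=5: f(5,-3)=4 f(5,-1)=10 f(5,1)=10 f(5,3)=5 f(5,5)=1
t=6: f(6,-2)=14 f(6,0)=20 f(6,2)=15 f(6,4)=6 f(6,6)=1
t=7: f(7,-3)=14 f(7,-1)=34 f(7,1)=35 f(7,3)=21 f(7,5)=7 f(7,7)=1
t=8: f(8,-2)=48 f(8,0)=69 f(8,2)=56 f(8,4)=28 f(8,6)=8 f(8,8)=1
t=9: f(9,-3)=48 f(9,-1)=117 f(9,1)=125 f(9,3)=84 f(9,5)=36 f(9,7)=9 f(9,9)=1
Σ_s f(9,s) = 420
P = 420/512 = 105/128

Answer: 105/128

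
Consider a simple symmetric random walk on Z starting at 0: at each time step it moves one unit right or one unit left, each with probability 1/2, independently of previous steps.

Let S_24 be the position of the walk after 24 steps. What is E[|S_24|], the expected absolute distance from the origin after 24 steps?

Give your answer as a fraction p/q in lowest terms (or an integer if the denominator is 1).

S_24 takes values m ≡ 0 (mod 2) with |m| ≤ 24; P(S_24=m) = C(24,(24+m)/2)/2^24.
Total paths: 2^24 = 16777216
Distribution: P(S=-24)=1/16777216, P(S=-22)=24/16777216, P(S=-20)=276/16777216, P(S=-18)=2024/16777216, P(S=-16)=10626/16777216, P(S=-14)=42504/16777216, P(S=-12)=134596/16777216, P(S=-10)=346104/16777216, P(S=-8)=735471/16777216, P(S=-6)=1307504/16777216, P(S=-4)=1961256/16777216, P(S=-2)=2496144/16777216, P(S=0)=2704156/16777216, P(S=2)=2496144/16777216, P(S=4)=1961256/16777216, P(S=6)=1307504/16777216, P(S=8)=735471/16777216, P(S=10)=346104/16777216, P(S=12)=134596/16777216, P(S=14)=42504/16777216, P(S=16)=10626/16777216, P(S=18)=2024/16777216, P(S=20)=276/16777216, P(S=22)=24/16777216, P(S=24)=1/16777216
E[|S_24|] = Σ_m |m|·P(S_24=m) = 64899744/16777216 = 2028117/524288

Answer: 2028117/524288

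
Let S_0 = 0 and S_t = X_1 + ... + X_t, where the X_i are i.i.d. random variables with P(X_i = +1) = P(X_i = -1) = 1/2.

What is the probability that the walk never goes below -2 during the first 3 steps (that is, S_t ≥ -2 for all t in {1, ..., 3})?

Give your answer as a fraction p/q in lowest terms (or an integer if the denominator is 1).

Let f(t,s) = #length-t paths at position s with S_1..S_t all ≥ -2.
f(t,s) = f(t-1,s-1) + f(t-1,s+1) for s ≥ -2; f(t,s) = 0 for s < -2.
t=0: f(0,0)=1
t=1: f(1,-1)=1 f(1,1)=1
t=2: f(2,-2)=1 f(2,0)=2 f(2,2)=1
t=3: f(3,-1)=3 f(3,1)=3 f(3,3)=1
Σ_s f(3,s) = 7
P = 7/8 = 7/8

Answer: 7/8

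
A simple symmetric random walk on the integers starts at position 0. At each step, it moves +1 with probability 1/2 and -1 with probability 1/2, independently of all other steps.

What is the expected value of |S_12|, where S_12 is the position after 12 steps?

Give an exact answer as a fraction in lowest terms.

Answer: 693/256

Derivation:
S_12 takes values m ≡ 0 (mod 2) with |m| ≤ 12; P(S_12=m) = C(12,(12+m)/2)/2^12.
Total paths: 2^12 = 4096
Distribution: P(S=-12)=1/4096, P(S=-10)=12/4096, P(S=-8)=66/4096, P(S=-6)=220/4096, P(S=-4)=495/4096, P(S=-2)=792/4096, P(S=0)=924/4096, P(S=2)=792/4096, P(S=4)=495/4096, P(S=6)=220/4096, P(S=8)=66/4096, P(S=10)=12/4096, P(S=12)=1/4096
E[|S_12|] = Σ_m |m|·P(S_12=m) = 11088/4096 = 693/256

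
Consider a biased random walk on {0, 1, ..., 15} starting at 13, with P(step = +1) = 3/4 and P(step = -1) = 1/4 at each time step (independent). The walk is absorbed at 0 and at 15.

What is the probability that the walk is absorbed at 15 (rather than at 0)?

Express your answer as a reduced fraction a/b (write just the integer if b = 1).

Answer: 7174449/7174453

Derivation:
Biased walk: p = 3/4, q = 1/4, r = q/p = 1/3
Gambler's ruin: P(hit 15 before 0 | start at 13) = (1 - r^a)/(1 - r^N)
r^13 = 1/1594323; r^15 = 1/14348907
P = (1 - 1/1594323) / (1 - 1/14348907) = 1594322/1594323 / 14348906/14348907 = 7174449/7174453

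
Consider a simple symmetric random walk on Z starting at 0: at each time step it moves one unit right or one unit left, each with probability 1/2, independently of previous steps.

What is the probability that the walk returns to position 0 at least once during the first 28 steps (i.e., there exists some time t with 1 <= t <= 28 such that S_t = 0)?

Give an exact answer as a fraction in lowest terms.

Answer: 28539857/33554432

Derivation:
Count via complement. Let g(t,s) = #length-t paths at position s with S_1..S_t all ≠ 0.
g(t,s) = g(t-1,s-1) + g(t-1,s+1) for s ≠ 0; g(t,0) = 0.
t=0: g(0,0)=1
t=1: g(1,-1)=1 g(1,1)=1
t=2: g(2,-2)=1 g(2,2)=1
t=3: g(3,-3)=1 g(3,-1)=1 g(3,1)=1 g(3,3)=1
t=4: g(4,-4)=1 g(4,-2)=2 g(4,2)=2 g(4,4)=1
t=5: g(5,-5)=1 g(5,-3)=3 g(5,-1)=2 g(5,1)=2 g(5,3)=3 g(5,5)=1
t=6: g(6,-6)=1 g(6,-4)=4 g(6,-2)=5 g(6,2)=5 g(6,4)=4 g(6,6)=1
t=7: g(7,-7)=1 g(7,-5)=5 g(7,-3)=9 g(7,-1)=5 g(7,1)=5 g(7,3)=9 g(7,5)=5 g(7,7)=1
t=8: g(8,-8)=1 g(8,-6)=6 g(8,-4)=14 g(8,-2)=14 g(8,2)=14 g(8,4)=14 g(8,6)=6 g(8,8)=1
t=9: g(9,-9)=1 g(9,-7)=7 g(9,-5)=20 g(9,-3)=28 g(9,-1)=14 g(9,1)=14 g(9,3)=28 g(9,5)=20 g(9,7)=7 g(9,9)=1
t=10: g(10,-10)=1 g(10,-8)=8 g(10,-6)=27 g(10,-4)=48 g(10,-2)=42 g(10,2)=42 g(10,4)=48 g(10,6)=27 g(10,8)=8 g(10,10)=1
t=11: g(11,-11)=1 g(11,-9)=9 g(11,-7)=35 g(11,-5)=75 g(11,-3)=90 g(11,-1)=42 g(11,1)=42 g(11,3)=90 g(11,5)=75 g(11,7)=35 g(11,9)=9 g(11,11)=1
t=12: g(12,-12)=1 g(12,-10)=10 g(12,-8)=44 g(12,-6)=110 g(12,-4)=165 g(12,-2)=132 g(12,2)=132 g(12,4)=165 g(12,6)=110 g(12,8)=44 g(12,10)=10 g(12,12)=1
t=13: g(13,-13)=1 g(13,-11)=11 g(13,-9)=54 g(13,-7)=154 g(13,-5)=275 g(13,-3)=297 g(13,-1)=132 g(13,1)=132 g(13,3)=297 g(13,5)=275 g(13,7)=154 g(13,9)=54 g(13,11)=11 g(13,13)=1
t=14: g(14,-14)=1 g(14,-12)=12 g(14,-10)=65 g(14,-8)=208 g(14,-6)=429 g(14,-4)=572 g(14,-2)=429 g(14,2)=429 g(14,4)=572 g(14,6)=429 g(14,8)=208 g(14,10)=65 g(14,12)=12 g(14,14)=1
t=15: g(15,-15)=1 g(15,-13)=13 g(15,-11)=77 g(15,-9)=273 g(15,-7)=637 g(15,-5)=1001 g(15,-3)=1001 g(15,-1)=429 g(15,1)=429 g(15,3)=1001 g(15,5)=1001 g(15,7)=637 g(15,9)=273 g(15,11)=77 g(15,13)=13 g(15,15)=1
t=16: g(16,-16)=1 g(16,-14)=14 g(16,-12)=90 g(16,-10)=350 g(16,-8)=910 g(16,-6)=1638 g(16,-4)=2002 g(16,-2)=1430 g(16,2)=1430 g(16,4)=2002 g(16,6)=1638 g(16,8)=910 g(16,10)=350 g(16,12)=90 g(16,14)=14 g(16,16)=1
t=17: g(17,-17)=1 g(17,-15)=15 g(17,-13)=104 g(17,-11)=440 g(17,-9)=1260 g(17,-7)=2548 g(17,-5)=3640 g(17,-3)=3432 g(17,-1)=1430 g(17,1)=1430 g(17,3)=3432 g(17,5)=3640 g(17,7)=2548 g(17,9)=1260 g(17,11)=440 g(17,13)=104 g(17,15)=15 g(17,17)=1
t=18: g(18,-18)=1 g(18,-16)=16 g(18,-14)=119 g(18,-12)=544 g(18,-10)=1700 g(18,-8)=3808 g(18,-6)=6188 g(18,-4)=7072 g(18,-2)=4862 g(18,2)=4862 g(18,4)=7072 g(18,6)=6188 g(18,8)=3808 g(18,10)=1700 g(18,12)=544 g(18,14)=119 g(18,16)=16 g(18,18)=1
t=19: g(19,-19)=1 g(19,-17)=17 g(19,-15)=135 g(19,-13)=663 g(19,-11)=2244 g(19,-9)=5508 g(19,-7)=9996 g(19,-5)=13260 g(19,-3)=11934 g(19,-1)=4862 g(19,1)=4862 g(19,3)=11934 g(19,5)=13260 g(19,7)=9996 g(19,9)=5508 g(19,11)=2244 g(19,13)=663 g(19,15)=135 g(19,17)=17 g(19,19)=1
t=20: g(20,-20)=1 g(20,-18)=18 g(20,-16)=152 g(20,-14)=798 g(20,-12)=2907 g(20,-10)=7752 g(20,-8)=15504 g(20,-6)=23256 g(20,-4)=25194 g(20,-2)=16796 g(20,2)=16796 g(20,4)=25194 g(20,6)=23256 g(20,8)=15504 g(20,10)=7752 g(20,12)=2907 g(20,14)=798 g(20,16)=152 g(20,18)=18 g(20,20)=1
t=21: g(21,-21)=1 g(21,-19)=19 g(21,-17)=170 g(21,-15)=950 g(21,-13)=3705 g(21,-11)=10659 g(21,-9)=23256 g(21,-7)=38760 g(21,-5)=48450 g(21,-3)=41990 g(21,-1)=16796 g(21,1)=16796 g(21,3)=41990 g(21,5)=48450 g(21,7)=38760 g(21,9)=23256 g(21,11)=10659 g(21,13)=3705 g(21,15)=950 g(21,17)=170 g(21,19)=19 g(21,21)=1
t=22: g(22,-22)=1 g(22,-20)=20 g(22,-18)=189 g(22,-16)=1120 g(22,-14)=4655 g(22,-12)=14364 g(22,-10)=33915 g(22,-8)=62016 g(22,-6)=87210 g(22,-4)=90440 g(22,-2)=58786 g(22,2)=58786 g(22,4)=90440 g(22,6)=87210 g(22,8)=62016 g(22,10)=33915 g(22,12)=14364 g(22,14)=4655 g(22,16)=1120 g(22,18)=189 g(22,20)=20 g(22,22)=1
t=23: g(23,-23)=1 g(23,-21)=21 g(23,-19)=209 g(23,-17)=1309 g(23,-15)=5775 g(23,-13)=19019 g(23,-11)=48279 g(23,-9)=95931 g(23,-7)=149226 g(23,-5)=177650 g(23,-3)=149226 g(23,-1)=58786 g(23,1)=58786 g(23,3)=149226 g(23,5)=177650 g(23,7)=149226 g(23,9)=95931 g(23,11)=48279 g(23,13)=19019 g(23,15)=5775 g(23,17)=1309 g(23,19)=209 g(23,21)=21 g(23,23)=1
t=24: g(24,-24)=1 g(24,-22)=22 g(24,-20)=230 g(24,-18)=1518 g(24,-16)=7084 g(24,-14)=24794 g(24,-12)=67298 g(24,-10)=144210 g(24,-8)=245157 g(24,-6)=326876 g(24,-4)=326876 g(24,-2)=208012 g(24,2)=208012 g(24,4)=326876 g(24,6)=326876 g(24,8)=245157 g(24,10)=144210 g(24,12)=67298 g(24,14)=24794 g(24,16)=7084 g(24,18)=1518 g(24,20)=230 g(24,22)=22 g(24,24)=1
t=25: g(25,-25)=1 g(25,-23)=23 g(25,-21)=252 g(25,-19)=1748 g(25,-17)=8602 g(25,-15)=31878 g(25,-13)=92092 g(25,-11)=211508 g(25,-9)=389367 g(25,-7)=572033 g(25,-5)=653752 g(25,-3)=534888 g(25,-1)=208012 g(25,1)=208012 g(25,3)=534888 g(25,5)=653752 g(25,7)=572033 g(25,9)=389367 g(25,11)=211508 g(25,13)=92092 g(25,15)=31878 g(25,17)=8602 g(25,19)=1748 g(25,21)=252 g(25,23)=23 g(25,25)=1
t=26: g(26,-26)=1 g(26,-24)=24 g(26,-22)=275 g(26,-20)=2000 g(26,-18)=10350 g(26,-16)=40480 g(26,-14)=123970 g(26,-12)=303600 g(26,-10)=600875 g(26,-8)=961400 g(26,-6)=1225785 g(26,-4)=1188640 g(26,-2)=742900 g(26,2)=742900 g(26,4)=1188640 g(26,6)=1225785 g(26,8)=961400 g(26,10)=600875 g(26,12)=303600 g(26,14)=123970 g(26,16)=40480 g(26,18)=10350 g(26,20)=2000 g(26,22)=275 g(26,24)=24 g(26,26)=1
t=27: g(27,-27)=1 g(27,-25)=25 g(27,-23)=299 g(27,-21)=2275 g(27,-19)=12350 g(27,-17)=50830 g(27,-15)=164450 g(27,-13)=427570 g(27,-11)=904475 g(27,-9)=1562275 g(27,-7)=2187185 g(27,-5)=2414425 g(27,-3)=1931540 g(27,-1)=742900 g(27,1)=742900 g(27,3)=1931540 g(27,5)=2414425 g(27,7)=2187185 g(27,9)=1562275 g(27,11)=904475 g(27,13)=427570 g(27,15)=164450 g(27,17)=50830 g(27,19)=12350 g(27,21)=2275 g(27,23)=299 g(27,25)=25 g(27,27)=1
t=28: g(28,-28)=1 g(28,-26)=26 g(28,-24)=324 g(28,-22)=2574 g(28,-20)=14625 g(28,-18)=63180 g(28,-16)=215280 g(28,-14)=592020 g(28,-12)=1332045 g(28,-10)=2466750 g(28,-8)=3749460 g(28,-6)=4601610 g(28,-4)=4345965 g(28,-2)=2674440 g(28,2)=2674440 g(28,4)=4345965 g(28,6)=4601610 g(28,8)=3749460 g(28,10)=2466750 g(28,12)=1332045 g(28,14)=592020 g(28,16)=215280 g(28,18)=63180 g(28,20)=14625 g(28,22)=2574 g(28,24)=324 g(28,26)=26 g(28,28)=1
Paths never hitting 0: Σ_s g(28,s) = 40116600
Paths hitting 0: 2^28 - 40116600 = 228318856
P = 228318856/268435456 = 28539857/33554432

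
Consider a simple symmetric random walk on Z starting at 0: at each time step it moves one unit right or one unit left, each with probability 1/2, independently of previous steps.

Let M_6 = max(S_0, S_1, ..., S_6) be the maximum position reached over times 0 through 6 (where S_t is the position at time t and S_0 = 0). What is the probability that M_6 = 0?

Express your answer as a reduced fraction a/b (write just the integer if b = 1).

Let M_6 = max(S_0,...,S_6). Use the reflection principle: for j ≥ 1, #{paths with M_6 ≥ j} = #{S_6 ≥ j} + #{S_6 ≥ j+1}.
P(M_6 ≥ 0) = 1 since S_0 = 0, so #{M_6 ≥ 0} = 64.
#{M_6 ≥ 1} = #{S_6 ≥ 1} + #{S_6 ≥ 2} = 22 + 22 = 44.
#{M_6 = 0} = 64 - 44 = 20.
P(M_6 = 0) = 20/64 = 5/16

Answer: 5/16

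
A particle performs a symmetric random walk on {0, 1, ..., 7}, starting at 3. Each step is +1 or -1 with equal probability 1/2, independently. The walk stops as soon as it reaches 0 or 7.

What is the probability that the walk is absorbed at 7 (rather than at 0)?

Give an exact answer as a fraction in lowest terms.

Answer: 3/7

Derivation:
Symmetric walk (p = 1/2): the harmonic-function argument gives P(hit 7 before 0 | start at 3) = a/N.
P = 3/7 = 3/7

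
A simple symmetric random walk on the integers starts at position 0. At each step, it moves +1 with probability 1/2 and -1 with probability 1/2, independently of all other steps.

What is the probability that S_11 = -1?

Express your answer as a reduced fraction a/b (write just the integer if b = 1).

To reach position -1 after 11 steps: need 5 steps of +1 and 6 of -1.
Favorable paths: C(11,5) = 462
Total paths: 2^11 = 2048
P = 462/2048 = 231/1024

Answer: 231/1024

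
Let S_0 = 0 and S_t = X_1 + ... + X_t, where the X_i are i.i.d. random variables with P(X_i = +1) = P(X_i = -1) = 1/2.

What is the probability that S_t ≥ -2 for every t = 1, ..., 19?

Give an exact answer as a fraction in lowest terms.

Let f(t,s) = #length-t paths at position s with S_1..S_t all ≥ -2.
f(t,s) = f(t-1,s-1) + f(t-1,s+1) for s ≥ -2; f(t,s) = 0 for s < -2.
t=0: f(0,0)=1
t=1: f(1,-1)=1 f(1,1)=1
t=2: f(2,-2)=1 f(2,0)=2 f(2,2)=1
t=3: f(3,-1)=3 f(3,1)=3 f(3,3)=1
t=4: f(4,-2)=3 f(4,0)=6 f(4,2)=4 f(4,4)=1
t=5: f(5,-1)=9 f(5,1)=10 f(5,3)=5 f(5,5)=1
t=6: f(6,-2)=9 f(6,0)=19 f(6,2)=15 f(6,4)=6 f(6,6)=1
t=7: f(7,-1)=28 f(7,1)=34 f(7,3)=21 f(7,5)=7 f(7,7)=1
t=8: f(8,-2)=28 f(8,0)=62 f(8,2)=55 f(8,4)=28 f(8,6)=8 f(8,8)=1
t=9: f(9,-1)=90 f(9,1)=117 f(9,3)=83 f(9,5)=36 f(9,7)=9 f(9,9)=1
t=10: f(10,-2)=90 f(10,0)=207 f(10,2)=200 f(10,4)=119 f(10,6)=45 f(10,8)=10 f(10,10)=1
t=11: f(11,-1)=297 f(11,1)=407 f(11,3)=319 f(11,5)=164 f(11,7)=55 f(11,9)=11 f(11,11)=1
t=12: f(12,-2)=297 f(12,0)=704 f(12,2)=726 f(12,4)=483 f(12,6)=219 f(12,8)=66 f(12,10)=12 f(12,12)=1
t=13: f(13,-1)=1001 f(13,1)=1430 f(13,3)=1209 f(13,5)=702 f(13,7)=285 f(13,9)=78 f(13,11)=13 f(13,13)=1
t=14: f(14,-2)=1001 f(14,0)=2431 f(14,2)=2639 f(14,4)=1911 f(14,6)=987 f(14,8)=363 f(14,10)=91 f(14,12)=14 f(14,14)=1
t=15: f(15,-1)=3432 f(15,1)=5070 f(15,3)=4550 f(15,5)=2898 f(15,7)=1350 f(15,9)=454 f(15,11)=105 f(15,13)=15 f(15,15)=1
t=16: f(16,-2)=3432 f(16,0)=8502 f(16,2)=9620 f(16,4)=7448 f(16,6)=4248 f(16,8)=1804 f(16,10)=559 f(16,12)=120 f(16,14)=16 f(16,16)=1
t=17: f(17,-1)=11934 f(17,1)=18122 f(17,3)=17068 f(17,5)=11696 f(17,7)=6052 f(17,9)=2363 f(17,11)=679 f(17,13)=136 f(17,15)=17 f(17,17)=1
t=18: f(18,-2)=11934 f(18,0)=30056 f(18,2)=35190 f(18,4)=28764 f(18,6)=17748 f(18,8)=8415 f(18,10)=3042 f(18,12)=815 f(18,14)=153 f(18,16)=18 f(18,18)=1
t=19: f(19,-1)=41990 f(19,1)=65246 f(19,3)=63954 f(19,5)=46512 f(19,7)=26163 f(19,9)=11457 f(19,11)=3857 f(19,13)=968 f(19,15)=171 f(19,17)=19 f(19,19)=1
Σ_s f(19,s) = 260338
P = 260338/524288 = 130169/262144

Answer: 130169/262144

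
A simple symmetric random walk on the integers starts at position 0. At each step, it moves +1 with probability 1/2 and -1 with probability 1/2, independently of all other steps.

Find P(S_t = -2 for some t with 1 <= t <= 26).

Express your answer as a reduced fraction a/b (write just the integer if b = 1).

Count via complement. Let g(t,s) = #length-t paths at position s with S_1..S_t all ≠ -2.
g(t,s) = g(t-1,s-1) + g(t-1,s+1) for s ≠ -2; g(t,-2) = 0.
t=0: g(0,0)=1
t=1: g(1,-1)=1 g(1,1)=1
t=2: g(2,0)=2 g(2,2)=1
t=3: g(3,-1)=2 g(3,1)=3 g(3,3)=1
t=4: g(4,0)=5 g(4,2)=4 g(4,4)=1
t=5: g(5,-1)=5 g(5,1)=9 g(5,3)=5 g(5,5)=1
t=6: g(6,0)=14 g(6,2)=14 g(6,4)=6 g(6,6)=1
t=7: g(7,-1)=14 g(7,1)=28 g(7,3)=20 g(7,5)=7 g(7,7)=1
t=8: g(8,0)=42 g(8,2)=48 g(8,4)=27 g(8,6)=8 g(8,8)=1
t=9: g(9,-1)=42 g(9,1)=90 g(9,3)=75 g(9,5)=35 g(9,7)=9 g(9,9)=1
t=10: g(10,0)=132 g(10,2)=165 g(10,4)=110 g(10,6)=44 g(10,8)=10 g(10,10)=1
t=11: g(11,-1)=132 g(11,1)=297 g(11,3)=275 g(11,5)=154 g(11,7)=54 g(11,9)=11 g(11,11)=1
t=12: g(12,0)=429 g(12,2)=572 g(12,4)=429 g(12,6)=208 g(12,8)=65 g(12,10)=12 g(12,12)=1
t=13: g(13,-1)=429 g(13,1)=1001 g(13,3)=1001 g(13,5)=637 g(13,7)=273 g(13,9)=77 g(13,11)=13 g(13,13)=1
t=14: g(14,0)=1430 g(14,2)=2002 g(14,4)=1638 g(14,6)=910 g(14,8)=350 g(14,10)=90 g(14,12)=14 g(14,14)=1
t=15: g(15,-1)=1430 g(15,1)=3432 g(15,3)=3640 g(15,5)=2548 g(15,7)=1260 g(15,9)=440 g(15,11)=104 g(15,13)=15 g(15,15)=1
t=16: g(16,0)=4862 g(16,2)=7072 g(16,4)=6188 g(16,6)=3808 g(16,8)=1700 g(16,10)=544 g(16,12)=119 g(16,14)=16 g(16,16)=1
t=17: g(17,-1)=4862 g(17,1)=11934 g(17,3)=13260 g(17,5)=9996 g(17,7)=5508 g(17,9)=2244 g(17,11)=663 g(17,13)=135 g(17,15)=17 g(17,17)=1
t=18: g(18,0)=16796 g(18,2)=25194 g(18,4)=23256 g(18,6)=15504 g(18,8)=7752 g(18,10)=2907 g(18,12)=798 g(18,14)=152 g(18,16)=18 g(18,18)=1
t=19: g(19,-1)=16796 g(19,1)=41990 g(19,3)=48450 g(19,5)=38760 g(19,7)=23256 g(19,9)=10659 g(19,11)=3705 g(19,13)=950 g(19,15)=170 g(19,17)=19 g(19,19)=1
t=20: g(20,0)=58786 g(20,2)=90440 g(20,4)=87210 g(20,6)=62016 g(20,8)=33915 g(20,10)=14364 g(20,12)=4655 g(20,14)=1120 g(20,16)=189 g(20,18)=20 g(20,20)=1
t=21: g(21,-1)=58786 g(21,1)=149226 g(21,3)=177650 g(21,5)=149226 g(21,7)=95931 g(21,9)=48279 g(21,11)=19019 g(21,13)=5775 g(21,15)=1309 g(21,17)=209 g(21,19)=21 g(21,21)=1
t=22: g(22,0)=208012 g(22,2)=326876 g(22,4)=326876 g(22,6)=245157 g(22,8)=144210 g(22,10)=67298 g(22,12)=24794 g(22,14)=7084 g(22,16)=1518 g(22,18)=230 g(22,20)=22 g(22,22)=1
t=23: g(23,-1)=208012 g(23,1)=534888 g(23,3)=653752 g(23,5)=572033 g(23,7)=389367 g(23,9)=211508 g(23,11)=92092 g(23,13)=31878 g(23,15)=8602 g(23,17)=1748 g(23,19)=252 g(23,21)=23 g(23,23)=1
t=24: g(24,0)=742900 g(24,2)=1188640 g(24,4)=1225785 g(24,6)=961400 g(24,8)=600875 g(24,10)=303600 g(24,12)=123970 g(24,14)=40480 g(24,16)=10350 g(24,18)=2000 g(24,20)=275 g(24,22)=24 g(24,24)=1
t=25: g(25,-1)=742900 g(25,1)=1931540 g(25,3)=2414425 g(25,5)=2187185 g(25,7)=1562275 g(25,9)=904475 g(25,11)=427570 g(25,13)=164450 g(25,15)=50830 g(25,17)=12350 g(25,19)=2275 g(25,21)=299 g(25,23)=25 g(25,25)=1
t=26: g(26,0)=2674440 g(26,2)=4345965 g(26,4)=4601610 g(26,6)=3749460 g(26,8)=2466750 g(26,10)=1332045 g(26,12)=592020 g(26,14)=215280 g(26,16)=63180 g(26,18)=14625 g(26,20)=2574 g(26,22)=324 g(26,24)=26 g(26,26)=1
Paths never hitting -2: Σ_s g(26,s) = 20058300
Paths hitting -2: 2^26 - 20058300 = 47050564
P = 47050564/67108864 = 11762641/16777216

Answer: 11762641/16777216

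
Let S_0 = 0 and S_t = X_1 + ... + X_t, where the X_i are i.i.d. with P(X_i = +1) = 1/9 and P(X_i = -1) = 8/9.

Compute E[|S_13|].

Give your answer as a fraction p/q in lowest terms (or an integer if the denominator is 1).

S_13 takes values m ≡ 1 (mod 2) with |m| ≤ 13; P(S_13=m) = C(13,(13+m)/2) · (1/9)^((13+m)/2) · (8/9)^((13-m)/2).
Distribution: P(S=-13)=549755813888/2541865828329, P(S=-11)=893353197568/2541865828329, P(S=-9)=223338299392/847288609443, P(S=-7)=307090161664/2541865828329, P(S=-5)=95965675520/2541865828329, P(S=-3)=2399141888/282429536481, P(S=-1)=1199570944/847288609443, P(S=1)=149946368/847288609443, P(S=3)=4685824/282429536481, P(S=5)=2928640/2541865828329, P(S=7)=146432/2541865828329, P(S=9)=1664/847288609443, P(S=11)=104/2541865828329, P(S=13)=1/2541865828329
E[|S_13|] = Σ_m |m|·P(S_13=m) = 951935998559/94143178827

Answer: 951935998559/94143178827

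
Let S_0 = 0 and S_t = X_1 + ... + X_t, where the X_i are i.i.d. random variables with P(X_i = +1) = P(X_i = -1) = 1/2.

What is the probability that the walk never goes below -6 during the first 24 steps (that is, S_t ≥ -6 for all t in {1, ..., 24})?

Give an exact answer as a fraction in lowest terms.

Let f(t,s) = #length-t paths at position s with S_1..S_t all ≥ -6.
f(t,s) = f(t-1,s-1) + f(t-1,s+1) for s ≥ -6; f(t,s) = 0 for s < -6.
t=0: f(0,0)=1
t=1: f(1,-1)=1 f(1,1)=1
t=2: f(2,-2)=1 f(2,0)=2 f(2,2)=1
t=3: f(3,-3)=1 f(3,-1)=3 f(3,1)=3 f(3,3)=1
t=4: f(4,-4)=1 f(4,-2)=4 f(4,0)=6 f(4,2)=4 f(4,4)=1
t=5: f(5,-5)=1 f(5,-3)=5 f(5,-1)=10 f(5,1)=10 f(5,3)=5 f(5,5)=1
t=6: f(6,-6)=1 f(6,-4)=6 f(6,-2)=15 f(6,0)=20 f(6,2)=15 f(6,4)=6 f(6,6)=1
t=7: f(7,-5)=7 f(7,-3)=21 f(7,-1)=35 f(7,1)=35 f(7,3)=21 f(7,5)=7 f(7,7)=1
t=8: f(8,-6)=7 f(8,-4)=28 f(8,-2)=56 f(8,0)=70 f(8,2)=56 f(8,4)=28 f(8,6)=8 f(8,8)=1
t=9: f(9,-5)=35 f(9,-3)=84 f(9,-1)=126 f(9,1)=126 f(9,3)=84 f(9,5)=36 f(9,7)=9 f(9,9)=1
t=10: f(10,-6)=35 f(10,-4)=119 f(10,-2)=210 f(10,0)=252 f(10,2)=210 f(10,4)=120 f(10,6)=45 f(10,8)=10 f(10,10)=1
t=11: f(11,-5)=154 f(11,-3)=329 f(11,-1)=462 f(11,1)=462 f(11,3)=330 f(11,5)=165 f(11,7)=55 f(11,9)=11 f(11,11)=1
t=12: f(12,-6)=154 f(12,-4)=483 f(12,-2)=791 f(12,0)=924 f(12,2)=792 f(12,4)=495 f(12,6)=220 f(12,8)=66 f(12,10)=12 f(12,12)=1
t=13: f(13,-5)=637 f(13,-3)=1274 f(13,-1)=1715 f(13,1)=1716 f(13,3)=1287 f(13,5)=715 f(13,7)=286 f(13,9)=78 f(13,11)=13 f(13,13)=1
t=14: f(14,-6)=637 f(14,-4)=1911 f(14,-2)=2989 f(14,0)=3431 f(14,2)=3003 f(14,4)=2002 f(14,6)=1001 f(14,8)=364 f(14,10)=91 f(14,12)=14 f(14,14)=1
t=15: f(15,-5)=2548 f(15,-3)=4900 f(15,-1)=6420 f(15,1)=6434 f(15,3)=5005 f(15,5)=3003 f(15,7)=1365 f(15,9)=455 f(15,11)=105 f(15,13)=15 f(15,15)=1
t=16: f(16,-6)=2548 f(16,-4)=7448 f(16,-2)=11320 f(16,0)=12854 f(16,2)=11439 f(16,4)=8008 f(16,6)=4368 f(16,8)=1820 f(16,10)=560 f(16,12)=120 f(16,14)=16 f(16,16)=1
t=17: f(17,-5)=9996 f(17,-3)=18768 f(17,-1)=24174 f(17,1)=24293 f(17,3)=19447 f(17,5)=12376 f(17,7)=6188 f(17,9)=2380 f(17,11)=680 f(17,13)=136 f(17,15)=17 f(17,17)=1
t=18: f(18,-6)=9996 f(18,-4)=28764 f(18,-2)=42942 f(18,0)=48467 f(18,2)=43740 f(18,4)=31823 f(18,6)=18564 f(18,8)=8568 f(18,10)=3060 f(18,12)=816 f(18,14)=153 f(18,16)=18 f(18,18)=1
t=19: f(19,-5)=38760 f(19,-3)=71706 f(19,-1)=91409 f(19,1)=92207 f(19,3)=75563 f(19,5)=50387 f(19,7)=27132 f(19,9)=11628 f(19,11)=3876 f(19,13)=969 f(19,15)=171 f(19,17)=19 f(19,19)=1
t=20: f(20,-6)=38760 f(20,-4)=110466 f(20,-2)=163115 f(20,0)=183616 f(20,2)=167770 f(20,4)=125950 f(20,6)=77519 f(20,8)=38760 f(20,10)=15504 f(20,12)=4845 f(20,14)=1140 f(20,16)=190 f(20,18)=20 f(20,20)=1
t=21: f(21,-5)=149226 f(21,-3)=273581 f(21,-1)=346731 f(21,1)=351386 f(21,3)=293720 f(21,5)=203469 f(21,7)=116279 f(21,9)=54264 f(21,11)=20349 f(21,13)=5985 f(21,15)=1330 f(21,17)=210 f(21,19)=21 f(21,21)=1
t=22: f(22,-6)=149226 f(22,-4)=422807 f(22,-2)=620312 f(22,0)=698117 f(22,2)=645106 f(22,4)=497189 f(22,6)=319748 f(22,8)=170543 f(22,10)=74613 f(22,12)=26334 f(22,14)=7315 f(22,16)=1540 f(22,18)=231 f(22,20)=22 f(22,22)=1
t=23: f(23,-5)=572033 f(23,-3)=1043119 f(23,-1)=1318429 f(23,1)=1343223 f(23,3)=1142295 f(23,5)=816937 f(23,7)=490291 f(23,9)=245156 f(23,11)=100947 f(23,13)=33649 f(23,15)=8855 f(23,17)=1771 f(23,19)=253 f(23,21)=23 f(23,23)=1
t=24: f(24,-6)=572033 f(24,-4)=1615152 f(24,-2)=2361548 f(24,0)=2661652 f(24,2)=2485518 f(24,4)=1959232 f(24,6)=1307228 f(24,8)=735447 f(24,10)=346103 f(24,12)=134596 f(24,14)=42504 f(24,16)=10626 f(24,18)=2024 f(24,20)=276 f(24,22)=24 f(24,24)=1
Σ_s f(24,s) = 14233964
P = 14233964/16777216 = 3558491/4194304

Answer: 3558491/4194304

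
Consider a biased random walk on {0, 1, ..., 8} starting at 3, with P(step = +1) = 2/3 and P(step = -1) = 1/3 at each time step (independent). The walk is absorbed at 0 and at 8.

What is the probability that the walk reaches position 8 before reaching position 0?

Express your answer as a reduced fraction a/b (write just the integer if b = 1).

Answer: 224/255

Derivation:
Biased walk: p = 2/3, q = 1/3, r = q/p = 1/2
Gambler's ruin: P(hit 8 before 0 | start at 3) = (1 - r^a)/(1 - r^N)
r^3 = 1/8; r^8 = 1/256
P = (1 - 1/8) / (1 - 1/256) = 7/8 / 255/256 = 224/255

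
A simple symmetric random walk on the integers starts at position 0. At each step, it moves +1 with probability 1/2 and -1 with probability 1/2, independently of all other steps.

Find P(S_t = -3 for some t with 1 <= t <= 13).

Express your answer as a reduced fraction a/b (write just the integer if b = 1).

Count via complement. Let g(t,s) = #length-t paths at position s with S_1..S_t all ≠ -3.
g(t,s) = g(t-1,s-1) + g(t-1,s+1) for s ≠ -3; g(t,-3) = 0.
t=0: g(0,0)=1
t=1: g(1,-1)=1 g(1,1)=1
t=2: g(2,-2)=1 g(2,0)=2 g(2,2)=1
t=3: g(3,-1)=3 g(3,1)=3 g(3,3)=1
t=4: g(4,-2)=3 g(4,0)=6 g(4,2)=4 g(4,4)=1
t=5: g(5,-1)=9 g(5,1)=10 g(5,3)=5 g(5,5)=1
t=6: g(6,-2)=9 g(6,0)=19 g(6,2)=15 g(6,4)=6 g(6,6)=1
t=7: g(7,-1)=28 g(7,1)=34 g(7,3)=21 g(7,5)=7 g(7,7)=1
t=8: g(8,-2)=28 g(8,0)=62 g(8,2)=55 g(8,4)=28 g(8,6)=8 g(8,8)=1
t=9: g(9,-1)=90 g(9,1)=117 g(9,3)=83 g(9,5)=36 g(9,7)=9 g(9,9)=1
t=10: g(10,-2)=90 g(10,0)=207 g(10,2)=200 g(10,4)=119 g(10,6)=45 g(10,8)=10 g(10,10)=1
t=11: g(11,-1)=297 g(11,1)=407 g(11,3)=319 g(11,5)=164 g(11,7)=55 g(11,9)=11 g(11,11)=1
t=12: g(12,-2)=297 g(12,0)=704 g(12,2)=726 g(12,4)=483 g(12,6)=219 g(12,8)=66 g(12,10)=12 g(12,12)=1
t=13: g(13,-1)=1001 g(13,1)=1430 g(13,3)=1209 g(13,5)=702 g(13,7)=285 g(13,9)=78 g(13,11)=13 g(13,13)=1
Paths never hitting -3: Σ_s g(13,s) = 4719
Paths hitting -3: 2^13 - 4719 = 3473
P = 3473/8192 = 3473/8192

Answer: 3473/8192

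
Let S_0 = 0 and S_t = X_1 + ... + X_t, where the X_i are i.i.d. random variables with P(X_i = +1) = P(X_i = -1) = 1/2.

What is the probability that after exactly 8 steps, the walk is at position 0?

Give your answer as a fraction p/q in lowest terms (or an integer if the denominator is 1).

Answer: 35/128

Derivation:
To return to 0 after 8 steps: need exactly 4 steps of +1 and 4 of -1.
Favorable paths: C(8,4) = 70
Total paths: 2^8 = 256
P = 70/256 = 35/128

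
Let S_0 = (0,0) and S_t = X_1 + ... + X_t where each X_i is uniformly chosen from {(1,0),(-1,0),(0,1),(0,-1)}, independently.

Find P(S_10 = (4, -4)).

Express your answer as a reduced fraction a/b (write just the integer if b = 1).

Let h be the number of horizontal steps (so 10-h are vertical). To end at (4,-4) need (h+4)/2 right-steps and ((10-h)-4)/2 up-steps.
Sum over h with 4 ≤ h ≤ 6, h ≡ 0 (mod 2), 10-h ≡ 0 (mod 2):
h=4: C(10,4)·C(4,4)·C(6,1) = 210·1·6 = 1260
h=6: C(10,6)·C(6,5)·C(4,0) = 210·6·1 = 1260
Total favorable: 2520
Total paths: 4^10 = 1048576
P = 2520/1048576 = 315/131072

Answer: 315/131072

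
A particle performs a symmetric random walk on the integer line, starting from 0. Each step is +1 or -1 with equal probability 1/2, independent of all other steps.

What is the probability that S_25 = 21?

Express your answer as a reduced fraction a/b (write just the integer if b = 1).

To reach position 21 after 25 steps: need 23 steps of +1 and 2 of -1.
Favorable paths: C(25,23) = 300
Total paths: 2^25 = 33554432
P = 300/33554432 = 75/8388608

Answer: 75/8388608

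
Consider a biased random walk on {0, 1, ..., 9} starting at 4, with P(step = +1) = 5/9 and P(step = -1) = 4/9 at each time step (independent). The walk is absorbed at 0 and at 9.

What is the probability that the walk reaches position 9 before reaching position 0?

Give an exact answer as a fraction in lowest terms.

Biased walk: p = 5/9, q = 4/9, r = q/p = 4/5
Gambler's ruin: P(hit 9 before 0 | start at 4) = (1 - r^a)/(1 - r^N)
r^4 = 256/625; r^9 = 262144/1953125
P = (1 - 256/625) / (1 - 262144/1953125) = 369/625 / 1690981/1953125 = 1153125/1690981

Answer: 1153125/1690981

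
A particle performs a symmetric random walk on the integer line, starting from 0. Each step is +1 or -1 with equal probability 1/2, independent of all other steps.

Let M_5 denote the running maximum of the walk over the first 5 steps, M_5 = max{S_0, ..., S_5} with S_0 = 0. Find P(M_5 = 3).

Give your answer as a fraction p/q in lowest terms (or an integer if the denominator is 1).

Let M_5 = max(S_0,...,S_5). Use the reflection principle: for j ≥ 1, #{paths with M_5 ≥ j} = #{S_5 ≥ j} + #{S_5 ≥ j+1}.
By reflection, #{M_5 ≥ 3} = #{S_5 ≥ 3} + #{S_5 ≥ 4} = 6 + 1 = 7.
#{M_5 ≥ 4} = #{S_5 ≥ 4} + #{S_5 ≥ 5} = 1 + 1 = 2.
#{M_5 = 3} = 7 - 2 = 5.
P(M_5 = 3) = 5/32 = 5/32

Answer: 5/32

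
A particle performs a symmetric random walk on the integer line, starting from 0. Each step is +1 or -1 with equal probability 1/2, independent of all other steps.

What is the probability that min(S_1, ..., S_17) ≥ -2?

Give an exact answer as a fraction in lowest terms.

Answer: 17017/32768

Derivation:
Let f(t,s) = #length-t paths at position s with S_1..S_t all ≥ -2.
f(t,s) = f(t-1,s-1) + f(t-1,s+1) for s ≥ -2; f(t,s) = 0 for s < -2.
t=0: f(0,0)=1
t=1: f(1,-1)=1 f(1,1)=1
t=2: f(2,-2)=1 f(2,0)=2 f(2,2)=1
t=3: f(3,-1)=3 f(3,1)=3 f(3,3)=1
t=4: f(4,-2)=3 f(4,0)=6 f(4,2)=4 f(4,4)=1
t=5: f(5,-1)=9 f(5,1)=10 f(5,3)=5 f(5,5)=1
t=6: f(6,-2)=9 f(6,0)=19 f(6,2)=15 f(6,4)=6 f(6,6)=1
t=7: f(7,-1)=28 f(7,1)=34 f(7,3)=21 f(7,5)=7 f(7,7)=1
t=8: f(8,-2)=28 f(8,0)=62 f(8,2)=55 f(8,4)=28 f(8,6)=8 f(8,8)=1
t=9: f(9,-1)=90 f(9,1)=117 f(9,3)=83 f(9,5)=36 f(9,7)=9 f(9,9)=1
t=10: f(10,-2)=90 f(10,0)=207 f(10,2)=200 f(10,4)=119 f(10,6)=45 f(10,8)=10 f(10,10)=1
t=11: f(11,-1)=297 f(11,1)=407 f(11,3)=319 f(11,5)=164 f(11,7)=55 f(11,9)=11 f(11,11)=1
t=12: f(12,-2)=297 f(12,0)=704 f(12,2)=726 f(12,4)=483 f(12,6)=219 f(12,8)=66 f(12,10)=12 f(12,12)=1
t=13: f(13,-1)=1001 f(13,1)=1430 f(13,3)=1209 f(13,5)=702 f(13,7)=285 f(13,9)=78 f(13,11)=13 f(13,13)=1
t=14: f(14,-2)=1001 f(14,0)=2431 f(14,2)=2639 f(14,4)=1911 f(14,6)=987 f(14,8)=363 f(14,10)=91 f(14,12)=14 f(14,14)=1
t=15: f(15,-1)=3432 f(15,1)=5070 f(15,3)=4550 f(15,5)=2898 f(15,7)=1350 f(15,9)=454 f(15,11)=105 f(15,13)=15 f(15,15)=1
t=16: f(16,-2)=3432 f(16,0)=8502 f(16,2)=9620 f(16,4)=7448 f(16,6)=4248 f(16,8)=1804 f(16,10)=559 f(16,12)=120 f(16,14)=16 f(16,16)=1
t=17: f(17,-1)=11934 f(17,1)=18122 f(17,3)=17068 f(17,5)=11696 f(17,7)=6052 f(17,9)=2363 f(17,11)=679 f(17,13)=136 f(17,15)=17 f(17,17)=1
Σ_s f(17,s) = 68068
P = 68068/131072 = 17017/32768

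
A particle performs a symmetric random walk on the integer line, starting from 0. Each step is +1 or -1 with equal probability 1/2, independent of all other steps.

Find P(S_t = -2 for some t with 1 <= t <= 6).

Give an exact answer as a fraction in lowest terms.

Count via complement. Let g(t,s) = #length-t paths at position s with S_1..S_t all ≠ -2.
g(t,s) = g(t-1,s-1) + g(t-1,s+1) for s ≠ -2; g(t,-2) = 0.
t=0: g(0,0)=1
t=1: g(1,-1)=1 g(1,1)=1
t=2: g(2,0)=2 g(2,2)=1
t=3: g(3,-1)=2 g(3,1)=3 g(3,3)=1
t=4: g(4,0)=5 g(4,2)=4 g(4,4)=1
t=5: g(5,-1)=5 g(5,1)=9 g(5,3)=5 g(5,5)=1
t=6: g(6,0)=14 g(6,2)=14 g(6,4)=6 g(6,6)=1
Paths never hitting -2: Σ_s g(6,s) = 35
Paths hitting -2: 2^6 - 35 = 29
P = 29/64 = 29/64

Answer: 29/64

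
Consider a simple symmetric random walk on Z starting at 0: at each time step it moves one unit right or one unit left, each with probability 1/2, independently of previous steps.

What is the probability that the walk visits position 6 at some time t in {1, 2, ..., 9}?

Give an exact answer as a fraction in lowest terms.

Count via complement. Let g(t,s) = #length-t paths at position s with S_1..S_t all ≠ 6.
g(t,s) = g(t-1,s-1) + g(t-1,s+1) for s ≠ 6; g(t,6) = 0.
t=0: g(0,0)=1
t=1: g(1,-1)=1 g(1,1)=1
t=2: g(2,-2)=1 g(2,0)=2 g(2,2)=1
t=3: g(3,-3)=1 g(3,-1)=3 g(3,1)=3 g(3,3)=1
t=4: g(4,-4)=1 g(4,-2)=4 g(4,0)=6 g(4,2)=4 g(4,4)=1
t=5: g(5,-5)=1 g(5,-3)=5 g(5,-1)=10 g(5,1)=10 g(5,3)=5 g(5,5)=1
t=6: g(6,-6)=1 g(6,-4)=6 g(6,-2)=15 g(6,0)=20 g(6,2)=15 g(6,4)=6
t=7: g(7,-7)=1 g(7,-5)=7 g(7,-3)=21 g(7,-1)=35 g(7,1)=35 g(7,3)=21 g(7,5)=6
t=8: g(8,-8)=1 g(8,-6)=8 g(8,-4)=28 g(8,-2)=56 g(8,0)=70 g(8,2)=56 g(8,4)=27
t=9: g(9,-9)=1 g(9,-7)=9 g(9,-5)=36 g(9,-3)=84 g(9,-1)=126 g(9,1)=126 g(9,3)=83 g(9,5)=27
Paths never hitting 6: Σ_s g(9,s) = 492
Paths hitting 6: 2^9 - 492 = 20
P = 20/512 = 5/128

Answer: 5/128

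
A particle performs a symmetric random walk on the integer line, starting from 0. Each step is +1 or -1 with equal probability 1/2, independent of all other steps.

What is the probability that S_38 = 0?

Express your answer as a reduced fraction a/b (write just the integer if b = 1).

Answer: 4418157975/34359738368

Derivation:
To return to 0 after 38 steps: need exactly 19 steps of +1 and 19 of -1.
Favorable paths: C(38,19) = 35345263800
Total paths: 2^38 = 274877906944
P = 35345263800/274877906944 = 4418157975/34359738368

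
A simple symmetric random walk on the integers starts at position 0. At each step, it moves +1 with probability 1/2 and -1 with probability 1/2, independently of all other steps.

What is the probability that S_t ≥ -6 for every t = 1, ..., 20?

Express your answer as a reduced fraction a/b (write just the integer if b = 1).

Let f(t,s) = #length-t paths at position s with S_1..S_t all ≥ -6.
f(t,s) = f(t-1,s-1) + f(t-1,s+1) for s ≥ -6; f(t,s) = 0 for s < -6.
t=0: f(0,0)=1
t=1: f(1,-1)=1 f(1,1)=1
t=2: f(2,-2)=1 f(2,0)=2 f(2,2)=1
t=3: f(3,-3)=1 f(3,-1)=3 f(3,1)=3 f(3,3)=1
t=4: f(4,-4)=1 f(4,-2)=4 f(4,0)=6 f(4,2)=4 f(4,4)=1
t=5: f(5,-5)=1 f(5,-3)=5 f(5,-1)=10 f(5,1)=10 f(5,3)=5 f(5,5)=1
t=6: f(6,-6)=1 f(6,-4)=6 f(6,-2)=15 f(6,0)=20 f(6,2)=15 f(6,4)=6 f(6,6)=1
t=7: f(7,-5)=7 f(7,-3)=21 f(7,-1)=35 f(7,1)=35 f(7,3)=21 f(7,5)=7 f(7,7)=1
t=8: f(8,-6)=7 f(8,-4)=28 f(8,-2)=56 f(8,0)=70 f(8,2)=56 f(8,4)=28 f(8,6)=8 f(8,8)=1
t=9: f(9,-5)=35 f(9,-3)=84 f(9,-1)=126 f(9,1)=126 f(9,3)=84 f(9,5)=36 f(9,7)=9 f(9,9)=1
t=10: f(10,-6)=35 f(10,-4)=119 f(10,-2)=210 f(10,0)=252 f(10,2)=210 f(10,4)=120 f(10,6)=45 f(10,8)=10 f(10,10)=1
t=11: f(11,-5)=154 f(11,-3)=329 f(11,-1)=462 f(11,1)=462 f(11,3)=330 f(11,5)=165 f(11,7)=55 f(11,9)=11 f(11,11)=1
t=12: f(12,-6)=154 f(12,-4)=483 f(12,-2)=791 f(12,0)=924 f(12,2)=792 f(12,4)=495 f(12,6)=220 f(12,8)=66 f(12,10)=12 f(12,12)=1
t=13: f(13,-5)=637 f(13,-3)=1274 f(13,-1)=1715 f(13,1)=1716 f(13,3)=1287 f(13,5)=715 f(13,7)=286 f(13,9)=78 f(13,11)=13 f(13,13)=1
t=14: f(14,-6)=637 f(14,-4)=1911 f(14,-2)=2989 f(14,0)=3431 f(14,2)=3003 f(14,4)=2002 f(14,6)=1001 f(14,8)=364 f(14,10)=91 f(14,12)=14 f(14,14)=1
t=15: f(15,-5)=2548 f(15,-3)=4900 f(15,-1)=6420 f(15,1)=6434 f(15,3)=5005 f(15,5)=3003 f(15,7)=1365 f(15,9)=455 f(15,11)=105 f(15,13)=15 f(15,15)=1
t=16: f(16,-6)=2548 f(16,-4)=7448 f(16,-2)=11320 f(16,0)=12854 f(16,2)=11439 f(16,4)=8008 f(16,6)=4368 f(16,8)=1820 f(16,10)=560 f(16,12)=120 f(16,14)=16 f(16,16)=1
t=17: f(17,-5)=9996 f(17,-3)=18768 f(17,-1)=24174 f(17,1)=24293 f(17,3)=19447 f(17,5)=12376 f(17,7)=6188 f(17,9)=2380 f(17,11)=680 f(17,13)=136 f(17,15)=17 f(17,17)=1
t=18: f(18,-6)=9996 f(18,-4)=28764 f(18,-2)=42942 f(18,0)=48467 f(18,2)=43740 f(18,4)=31823 f(18,6)=18564 f(18,8)=8568 f(18,10)=3060 f(18,12)=816 f(18,14)=153 f(18,16)=18 f(18,18)=1
t=19: f(19,-5)=38760 f(19,-3)=71706 f(19,-1)=91409 f(19,1)=92207 f(19,3)=75563 f(19,5)=50387 f(19,7)=27132 f(19,9)=11628 f(19,11)=3876 f(19,13)=969 f(19,15)=171 f(19,17)=19 f(19,19)=1
t=20: f(20,-6)=38760 f(20,-4)=110466 f(20,-2)=163115 f(20,0)=183616 f(20,2)=167770 f(20,4)=125950 f(20,6)=77519 f(20,8)=38760 f(20,10)=15504 f(20,12)=4845 f(20,14)=1140 f(20,16)=190 f(20,18)=20 f(20,20)=1
Σ_s f(20,s) = 927656
P = 927656/1048576 = 115957/131072

Answer: 115957/131072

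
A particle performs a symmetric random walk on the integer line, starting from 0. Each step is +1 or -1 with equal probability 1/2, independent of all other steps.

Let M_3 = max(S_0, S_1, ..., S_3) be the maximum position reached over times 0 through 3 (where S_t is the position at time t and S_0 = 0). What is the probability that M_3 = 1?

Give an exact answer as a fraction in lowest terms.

Answer: 3/8

Derivation:
Let M_3 = max(S_0,...,S_3). Use the reflection principle: for j ≥ 1, #{paths with M_3 ≥ j} = #{S_3 ≥ j} + #{S_3 ≥ j+1}.
By reflection, #{M_3 ≥ 1} = #{S_3 ≥ 1} + #{S_3 ≥ 2} = 4 + 1 = 5.
#{M_3 ≥ 2} = #{S_3 ≥ 2} + #{S_3 ≥ 3} = 1 + 1 = 2.
#{M_3 = 1} = 5 - 2 = 3.
P(M_3 = 1) = 3/8 = 3/8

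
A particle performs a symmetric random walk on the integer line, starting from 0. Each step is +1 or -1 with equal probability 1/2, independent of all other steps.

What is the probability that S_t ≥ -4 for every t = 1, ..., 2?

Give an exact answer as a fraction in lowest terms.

Answer: 1

Derivation:
Let f(t,s) = #length-t paths at position s with S_1..S_t all ≥ -4.
f(t,s) = f(t-1,s-1) + f(t-1,s+1) for s ≥ -4; f(t,s) = 0 for s < -4.
t=0: f(0,0)=1
t=1: f(1,-1)=1 f(1,1)=1
t=2: f(2,-2)=1 f(2,0)=2 f(2,2)=1
Σ_s f(2,s) = 4
P = 4/4 = 1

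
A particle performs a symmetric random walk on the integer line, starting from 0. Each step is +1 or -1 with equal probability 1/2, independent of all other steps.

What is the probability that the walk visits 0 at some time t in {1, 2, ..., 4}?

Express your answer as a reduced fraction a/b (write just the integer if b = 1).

Answer: 5/8

Derivation:
Count via complement. Let g(t,s) = #length-t paths at position s with S_1..S_t all ≠ 0.
g(t,s) = g(t-1,s-1) + g(t-1,s+1) for s ≠ 0; g(t,0) = 0.
t=0: g(0,0)=1
t=1: g(1,-1)=1 g(1,1)=1
t=2: g(2,-2)=1 g(2,2)=1
t=3: g(3,-3)=1 g(3,-1)=1 g(3,1)=1 g(3,3)=1
t=4: g(4,-4)=1 g(4,-2)=2 g(4,2)=2 g(4,4)=1
Paths never hitting 0: Σ_s g(4,s) = 6
Paths hitting 0: 2^4 - 6 = 10
P = 10/16 = 5/8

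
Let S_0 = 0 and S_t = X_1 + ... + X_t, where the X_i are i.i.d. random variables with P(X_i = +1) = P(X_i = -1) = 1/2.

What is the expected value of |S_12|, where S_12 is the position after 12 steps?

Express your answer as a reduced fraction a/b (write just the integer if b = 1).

S_12 takes values m ≡ 0 (mod 2) with |m| ≤ 12; P(S_12=m) = C(12,(12+m)/2)/2^12.
Total paths: 2^12 = 4096
Distribution: P(S=-12)=1/4096, P(S=-10)=12/4096, P(S=-8)=66/4096, P(S=-6)=220/4096, P(S=-4)=495/4096, P(S=-2)=792/4096, P(S=0)=924/4096, P(S=2)=792/4096, P(S=4)=495/4096, P(S=6)=220/4096, P(S=8)=66/4096, P(S=10)=12/4096, P(S=12)=1/4096
E[|S_12|] = Σ_m |m|·P(S_12=m) = 11088/4096 = 693/256

Answer: 693/256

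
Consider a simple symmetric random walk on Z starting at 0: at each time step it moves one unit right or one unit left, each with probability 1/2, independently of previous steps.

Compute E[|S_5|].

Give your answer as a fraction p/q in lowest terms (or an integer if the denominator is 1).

S_5 takes values m ≡ 1 (mod 2) with |m| ≤ 5; P(S_5=m) = C(5,(5+m)/2)/2^5.
Total paths: 2^5 = 32
Distribution: P(S=-5)=1/32, P(S=-3)=5/32, P(S=-1)=10/32, P(S=1)=10/32, P(S=3)=5/32, P(S=5)=1/32
E[|S_5|] = Σ_m |m|·P(S_5=m) = 60/32 = 15/8

Answer: 15/8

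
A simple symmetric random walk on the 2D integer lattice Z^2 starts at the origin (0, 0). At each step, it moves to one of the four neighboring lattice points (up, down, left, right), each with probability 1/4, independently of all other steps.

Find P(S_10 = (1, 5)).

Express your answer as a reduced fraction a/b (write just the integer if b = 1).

Let h be the number of horizontal steps (so 10-h are vertical). To end at (1,5) need (h+1)/2 right-steps and ((10-h)+5)/2 up-steps.
Sum over h with 1 ≤ h ≤ 5, h ≡ 1 (mod 2), 10-h ≡ 1 (mod 2):
h=1: C(10,1)·C(1,1)·C(9,7) = 10·1·36 = 360
h=3: C(10,3)·C(3,2)·C(7,6) = 120·3·7 = 2520
h=5: C(10,5)·C(5,3)·C(5,5) = 252·10·1 = 2520
Total favorable: 5400
Total paths: 4^10 = 1048576
P = 5400/1048576 = 675/131072

Answer: 675/131072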